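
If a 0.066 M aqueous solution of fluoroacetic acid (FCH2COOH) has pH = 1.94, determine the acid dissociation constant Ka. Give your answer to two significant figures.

Ka = 2.4 × 10^-3

[H+] = 10^(-1.94) = 1.15 × 10^-2 M
At equilibrium [HA] = 0.066 − 1.15 × 10^-2 = 5.45 × 10^-2 M
Ka = [H+][A-]/[HA] = (1.15 × 10^-2)² / 5.45 × 10^-2 = 2.4 × 10^-3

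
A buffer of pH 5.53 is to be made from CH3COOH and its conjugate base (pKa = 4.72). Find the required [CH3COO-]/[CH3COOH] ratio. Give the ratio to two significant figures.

pH = pKa + log(r) ⇒ log(r) = 5.53 − 4.72 = +0.81
r = [CH3COO-]/[CH3COOH] = 10^(+0.81) = 6.46

ratio = 6.5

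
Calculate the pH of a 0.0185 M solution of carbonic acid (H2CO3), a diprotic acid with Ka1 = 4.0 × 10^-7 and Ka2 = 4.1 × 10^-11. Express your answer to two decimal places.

pH = 4.07

Since Ka1 ≫ Ka2, the first ionization dominates [H+].
Ka1 = x²/(0.0185 − x) = 4.0 × 10^-7
x ≈ √(4.0 × 10^-7 × 0.0185) = 8.60 × 10^-5 M
pH = −log(8.60 × 10^-5) = 4.07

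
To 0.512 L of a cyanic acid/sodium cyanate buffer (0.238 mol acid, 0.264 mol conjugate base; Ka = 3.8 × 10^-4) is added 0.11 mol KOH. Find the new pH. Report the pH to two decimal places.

pH = 3.89

After neutralization: n(HOCN) = 0.128 mol, n(OCN-) = 0.374 mol.
pKa = −log(3.8 × 10^-4) = 3.420
pH = pKa + log([A⁻]/[HA]) = 3.420 + log(0.374/0.128) = 3.420 +0.466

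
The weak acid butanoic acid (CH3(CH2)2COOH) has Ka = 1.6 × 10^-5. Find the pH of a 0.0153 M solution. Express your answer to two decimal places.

pH = 3.31

CH3(CH2)2COOH ⇌ CH3(CH2)2COO- + H+
Let x = [H+] at equilibrium. Ka = x²/(0.0153 − x).
Neglecting x in the denominator: x = √(1.6 × 10^-5 × 0.0153) = 4.95 × 10^-4 M
(x/C₀ = 3.2% < 5%, so the approximation holds.)
pH = −log[H+] = −log(4.95 × 10^-4) = 3.31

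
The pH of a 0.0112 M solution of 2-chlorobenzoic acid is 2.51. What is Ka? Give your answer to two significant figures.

Ka = 1.2 × 10^-3

[H+] = 10^(-2.51) = 3.09 × 10^-3 M
At equilibrium [HA] = 0.0112 − 3.09 × 10^-3 = 8.11 × 10^-3 M
Ka = [H+][A-]/[HA] = (3.09 × 10^-3)² / 8.11 × 10^-3 = 1.2 × 10^-3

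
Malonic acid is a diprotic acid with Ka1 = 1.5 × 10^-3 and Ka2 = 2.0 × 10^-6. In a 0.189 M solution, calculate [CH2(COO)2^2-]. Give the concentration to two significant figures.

First ionization gives [H+] ≈ [CH2(COOH)COO-] = 1.61 × 10^-2 M.
Second step: Ka2 = [H+][CH2(COO)2^2-]/[CH2(COOH)COO-] ≈ [CH2(COO)2^2-] (since [H+] ≈ [CH2(COOH)COO-]).
So [CH2(COO)2^2-] ≈ Ka2.

2.0 × 10^-6 M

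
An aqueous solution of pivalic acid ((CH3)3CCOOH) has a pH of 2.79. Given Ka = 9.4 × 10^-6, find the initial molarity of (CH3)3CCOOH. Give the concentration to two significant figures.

[H+] = 10^(-2.79) = 1.62 × 10^-3 M = x
Ka = x²/(C₀ − x) ⇒ C₀ = x + x²/Ka
C₀ = 1.62 × 10^-3 + (1.62 × 10^-3)²/(9.4 × 10^-6) = 2.81 × 10^-1 M

C₀ = 2.8 × 10^-1 M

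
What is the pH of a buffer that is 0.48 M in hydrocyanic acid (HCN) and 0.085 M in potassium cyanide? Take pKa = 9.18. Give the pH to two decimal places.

Using pH = pKa + log([base]/[acid]) with [base]/[acid] = 0.085/0.48:
pH = 9.18 + (-0.752) = 8.43

pH = 8.43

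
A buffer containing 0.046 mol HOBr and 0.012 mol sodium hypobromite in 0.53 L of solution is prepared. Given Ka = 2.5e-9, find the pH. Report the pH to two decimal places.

pH = 8.02

pKa = −log(2.5 × 10^-9) = 8.602
Henderson–Hasselbalch: pH = pKa + log([OBr-]/[HOBr]) = 8.602 + log(0.012/0.046)
pH = 8.602 + (-0.584) = 8.02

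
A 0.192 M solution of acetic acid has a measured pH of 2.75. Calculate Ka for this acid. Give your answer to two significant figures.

Ka = 1.7 × 10^-5

[H+] = 10^(-2.75) = 1.78 × 10^-3 M
At equilibrium [HA] = 0.192 − 1.78 × 10^-3 = 1.90 × 10^-1 M
Ka = [H+][A-]/[HA] = (1.78 × 10^-3)² / 1.90 × 10^-1 = 1.7 × 10^-5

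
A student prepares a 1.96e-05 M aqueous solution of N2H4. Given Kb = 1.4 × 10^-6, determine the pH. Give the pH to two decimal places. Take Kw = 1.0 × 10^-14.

N2H4 + H2O ⇌ N2H5+ + OH-
Kb = [OH-]²/(1.96e-05 − [OH-]) = 1.4 × 10^-6
Here C₀/Kb ≈ 14, so the small-[OH-] approximation fails. Use the quadratic:
[OH-] = (−Kb + √(Kb² + 4·Kb·C₀))/2 = 4.58 × 10^-6 M
pOH = −log(4.58 × 10^-6) = 5.34; pH = 14.00 − 5.34 = 8.66

pH = 8.66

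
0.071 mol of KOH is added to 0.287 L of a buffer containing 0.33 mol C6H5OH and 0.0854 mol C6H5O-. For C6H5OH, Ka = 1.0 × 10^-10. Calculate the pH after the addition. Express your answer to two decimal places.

OH- converts C6H5OH to C6H5O-: C6H5OH → 0.259 mol, C6H5O- → 0.156 mol.
pKa = −log(1.0 × 10^-10) = 10.000
pH = pKa + log(n_C6H5O-/n_C6H5OH) = 10.000 + log(0.156/0.259) = 10.000 + (-0.220)

pH = 9.78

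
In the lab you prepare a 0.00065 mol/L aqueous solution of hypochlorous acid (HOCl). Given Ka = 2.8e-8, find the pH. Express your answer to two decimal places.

HOCl ⇌ OCl- + H+
From the ICE table, Ka = [H+]²/(0.00065 − [H+]) = 2.8 × 10^-8.
Assume [H+] ≪ 0.00065: [H+] ≈ √(2.8 × 10^-8 × 0.00065) = 4.27 × 10^-6 M
([H+]/C₀ = 0.66% < 5%, so the approximation holds.)
pH = −log[H+] = −log(4.27 × 10^-6) = 5.37

pH = 5.37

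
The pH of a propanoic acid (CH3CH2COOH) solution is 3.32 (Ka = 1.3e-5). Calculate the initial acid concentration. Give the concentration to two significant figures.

C₀ = 1.8 × 10^-2 M

[H+] = 10^(-3.32) = 4.79 × 10^-4 M = x
Ka = x²/(C₀ − x) ⇒ C₀ = x + x²/Ka
C₀ = 4.79 × 10^-4 + (4.79 × 10^-4)²/(1.3 × 10^-5) = 1.81 × 10^-2 M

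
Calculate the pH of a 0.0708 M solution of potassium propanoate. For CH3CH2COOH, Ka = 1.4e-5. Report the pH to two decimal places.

CH3CH2COO- is the conjugate base of the weak acid CH3CH2COOH.
Kb = Kw/Ka = 1.0×10^-14 / 1.4 × 10^-5 = 7.14 × 10^-10
Let x = [OH-] at equilibrium. Kb = x²/(0.0708 − x).
Since Kb ≪ C₀, x ≈ √(Kb·C₀) = 7.11 × 10^-6 M.
Check: 0.01% ionized — well under 5%, approximation valid.
pOH = 5.15, so pH = 14.00 − pOH = 8.85

pH = 8.85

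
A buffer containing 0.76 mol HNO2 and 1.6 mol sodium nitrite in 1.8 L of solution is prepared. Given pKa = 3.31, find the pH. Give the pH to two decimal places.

pH = pKa + log([A⁻]/[HA]) = 3.31 + log(1.6/0.76)
pH = 3.31 + (+0.323) = 3.63

pH = 3.63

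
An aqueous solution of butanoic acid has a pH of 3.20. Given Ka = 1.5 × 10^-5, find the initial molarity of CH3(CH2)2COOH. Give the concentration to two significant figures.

C₀ = 2.7 × 10^-2 M

[H+] = 10^(-3.20) = 6.31 × 10^-4 M = x
Ka = x²/(C₀ − x) ⇒ C₀ = x + x²/Ka
C₀ = 6.31 × 10^-4 + (6.31 × 10^-4)²/(1.5 × 10^-5) = 2.72 × 10^-2 M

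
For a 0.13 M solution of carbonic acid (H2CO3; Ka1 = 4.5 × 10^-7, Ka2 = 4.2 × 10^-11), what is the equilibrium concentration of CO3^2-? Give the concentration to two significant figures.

First ionization gives [H+] ≈ [HCO3-] = 2.42 × 10^-4 M.
Second step: Ka2 = [H+][CO3^2-]/[HCO3-] ≈ [CO3^2-] (since [H+] ≈ [HCO3-]).
So [CO3^2-] ≈ Ka2.

4.2 × 10^-11 M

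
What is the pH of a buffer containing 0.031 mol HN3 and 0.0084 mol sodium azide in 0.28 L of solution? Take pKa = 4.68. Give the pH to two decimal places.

pH = 4.11

Using pH = pKa + log([base]/[acid]) with [base]/[acid] = 0.0084/0.031:
pH = 4.68 + (-0.567) = 4.11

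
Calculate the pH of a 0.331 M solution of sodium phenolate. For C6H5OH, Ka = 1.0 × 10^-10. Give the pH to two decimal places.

C6H5O- is the conjugate base of the weak acid C6H5OH.
Kb = Kw/Ka = 1.0×10^-14 / 1.0 × 10^-10 = 1.00 × 10^-4
From the ICE table, Kb = x²/(0.331 − x) = 1.00 × 10^-4.
Neglecting x in the denominator: x = √(1.00 × 10^-4 × 0.331) = 5.75 × 10^-3 M
pOH = −log(5.75 × 10^-3) = 2.24; pH = 14.00 − 2.24 = 11.76

pH = 11.76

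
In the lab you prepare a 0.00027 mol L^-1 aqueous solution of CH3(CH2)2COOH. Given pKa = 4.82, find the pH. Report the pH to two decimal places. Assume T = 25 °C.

pH = 4.25

CH3(CH2)2COOH ⇌ CH3(CH2)2COO- + H+
Ka = 10^(−4.82) = 1.51 × 10^-5
Ka = x²/(0.00027 − x) = 1.51 × 10^-5
Here C₀/Ka ≈ 17.9, so the small-x approximation fails. Use the quadratic:
x = (−Ka + √(Ka² + 4·Ka·C₀))/2 = 5.67 × 10^-5 M
pH = −log(5.67 × 10^-5) = 4.25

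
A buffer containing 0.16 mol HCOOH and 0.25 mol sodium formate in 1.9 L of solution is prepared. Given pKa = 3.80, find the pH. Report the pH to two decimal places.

pH = pKa + log([A⁻]/[HA]) = 3.80 + log(0.25/0.16)
pH = 3.80 + (+0.194) = 3.99

pH = 3.99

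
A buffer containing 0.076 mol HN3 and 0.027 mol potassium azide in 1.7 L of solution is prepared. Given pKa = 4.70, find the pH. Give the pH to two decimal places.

Henderson–Hasselbalch: pH = pKa + log([N3-]/[HN3]) = 4.70 + log(0.027/0.076)
pH = 4.70 + (-0.449) = 4.25

pH = 4.25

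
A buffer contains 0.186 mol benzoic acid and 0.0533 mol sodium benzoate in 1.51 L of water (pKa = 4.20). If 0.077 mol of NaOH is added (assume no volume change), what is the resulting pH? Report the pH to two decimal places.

After neutralization: n(C6H5COOH) = 0.109 mol, n(C6H5COO-) = 0.13 mol.
pH = pKa + log([A⁻]/[HA]) = 4.20 + log(0.13/0.109) = 4.20 +0.077

pH = 4.28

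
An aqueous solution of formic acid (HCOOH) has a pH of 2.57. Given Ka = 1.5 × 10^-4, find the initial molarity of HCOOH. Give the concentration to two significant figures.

C₀ = 5.1 × 10^-2 M

[H+] = 10^(-2.57) = 2.69 × 10^-3 M = x
Ka = x²/(C₀ − x) ⇒ C₀ = x + x²/Ka
C₀ = 2.69 × 10^-3 + (2.69 × 10^-3)²/(1.5 × 10^-4) = 5.09 × 10^-2 M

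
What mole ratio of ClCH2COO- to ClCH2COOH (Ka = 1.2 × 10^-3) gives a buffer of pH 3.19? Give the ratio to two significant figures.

ratio = 1.9

pKa = -log(1.2 × 10^-3) = 2.921
pH = pKa + log(r) ⇒ log(r) = 3.19 − 2.921 = +0.269
r = [ClCH2COO-]/[ClCH2COOH] = 10^(+0.269) = 1.86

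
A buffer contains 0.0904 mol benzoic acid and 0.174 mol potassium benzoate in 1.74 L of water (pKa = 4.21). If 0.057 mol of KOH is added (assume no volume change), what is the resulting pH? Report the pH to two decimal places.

After neutralization: n(C6H5COOH) = 0.0334 mol, n(C6H5COO-) = 0.231 mol.
pH = pKa + log([A⁻]/[HA]) = 4.21 + log(0.231/0.0334) = 4.21 +0.840

pH = 5.05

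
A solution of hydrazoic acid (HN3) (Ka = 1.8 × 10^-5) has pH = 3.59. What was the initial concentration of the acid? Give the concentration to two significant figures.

[H+] = 10^(-3.59) = 2.57 × 10^-4 M = x
Ka = x²/(C₀ − x) ⇒ C₀ = x + x²/Ka
C₀ = 2.57 × 10^-4 + (2.57 × 10^-4)²/(1.8 × 10^-5) = 3.93 × 10^-3 M

C₀ = 3.9 × 10^-3 M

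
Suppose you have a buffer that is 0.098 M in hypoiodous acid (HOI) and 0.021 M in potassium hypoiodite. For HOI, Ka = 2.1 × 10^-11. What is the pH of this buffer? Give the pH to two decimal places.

pKa = −log(2.1 × 10^-11) = 10.678
pH = pKa + log([A⁻]/[HA]) = 10.678 + log(0.021/0.098)
pH = 10.678 + (-0.669) = 10.01

pH = 10.01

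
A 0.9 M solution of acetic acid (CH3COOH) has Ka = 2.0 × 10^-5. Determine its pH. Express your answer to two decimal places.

CH3COOH ⇌ CH3COO- + H+
From the ICE table, Ka = [H+]²/(0.9 − [H+]) = 2.0 × 10^-5.
Since Ka ≪ C₀, [H+] ≈ √(Ka·C₀) = 4.24 × 10^-3 M.
Check: 0.47% ionized — well under 5%, approximation valid.
pH = −log[H+] = −log(4.24 × 10^-3) = 2.37

pH = 2.37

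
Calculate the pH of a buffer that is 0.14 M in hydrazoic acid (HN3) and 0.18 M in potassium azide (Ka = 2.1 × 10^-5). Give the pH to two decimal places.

pKa = −log(2.1 × 10^-5) = 4.678
Using pH = pKa + log([base]/[acid]) with [base]/[acid] = 0.18/0.14:
pH = 4.678 + (+0.109) = 4.79

pH = 4.79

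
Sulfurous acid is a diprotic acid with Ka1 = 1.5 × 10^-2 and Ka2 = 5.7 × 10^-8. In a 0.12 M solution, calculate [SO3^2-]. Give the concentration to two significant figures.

First ionization gives [H+] ≈ [HSO3-] = 3.56 × 10^-2 M.
Second step: Ka2 = [H+][SO3^2-]/[HSO3-] ≈ [SO3^2-] (since [H+] ≈ [HSO3-]).
So [SO3^2-] ≈ Ka2.

5.7 × 10^-8 M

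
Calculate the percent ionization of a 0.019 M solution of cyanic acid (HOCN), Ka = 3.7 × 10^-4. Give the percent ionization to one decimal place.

HOCN ⇌ OCN- + H+; let x = [H+] at equilibrium.
Ka = x²/(C₀ − x); solving the quadratic gives x = 2.47 × 10^-3 M.
Fraction ionized = 2.47 × 10^-3 / 0.019 = 0.1300 → 13.0%

13.0%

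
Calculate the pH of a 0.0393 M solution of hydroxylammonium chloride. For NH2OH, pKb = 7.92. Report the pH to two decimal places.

NH3OH+ is the conjugate acid of the weak base NH2OH.
Kb = 10^(−7.92) = 1.20 × 10^-8
Ka = Kw/Kb = 1.0×10^-14 / 1.20 × 10^-8 = 8.33 × 10^-7
From the ICE table, Ka = [H+]²/(0.0393 − [H+]) = 8.33 × 10^-7.
Assume [H+] ≪ 0.0393: [H+] ≈ √(8.33 × 10^-7 × 0.0393) = 1.81 × 10^-4 M
Check: 0.46% ionized — well under 5%, approximation valid.
pH = −log(1.81 × 10^-4) = 3.74

pH = 3.74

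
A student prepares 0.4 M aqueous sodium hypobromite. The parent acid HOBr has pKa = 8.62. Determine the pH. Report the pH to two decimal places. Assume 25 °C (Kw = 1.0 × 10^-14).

OBr- is the conjugate base of the weak acid HOBr.
Ka = 10^(−8.62) = 2.40 × 10^-9
Kb = Kw/Ka = 1.0×10^-14 / 2.40 × 10^-9 = 4.17 × 10^-6
Kb = [OH-]²/(0.4 − [OH-]) = 4.17 × 10^-6
Since Kb ≪ C₀, [OH-] ≈ √(Kb·C₀) = 1.29 × 10^-3 M.
pOH = 2.89, so pH = 14.00 − pOH = 11.11

pH = 11.11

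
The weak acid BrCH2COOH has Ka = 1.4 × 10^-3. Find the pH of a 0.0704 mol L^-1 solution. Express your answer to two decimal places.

BrCH2COOH ⇌ BrCH2COO- + H+
Ka = [H+]²/(0.0704 − [H+]) = 1.4 × 10^-3
[H+] is not negligible relative to C₀; solve [H+]² + 0.0014·[H+] − 9.86e-05 = 0.
[H+] = (−Ka + √(Ka² + 4·Ka·C₀))/2 = 9.25 × 10^-3 M
pH = −log[H+] = −log(9.25 × 10^-3) = 2.03

pH = 2.03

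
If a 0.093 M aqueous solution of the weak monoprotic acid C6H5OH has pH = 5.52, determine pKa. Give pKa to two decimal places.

[H+] = 10^(-5.52) = 3.02 × 10^-6 M
At equilibrium [HA] = 0.093 − 3.02 × 10^-6 = 9.30 × 10^-2 M
Ka = [H+][A-]/[HA] = (3.02 × 10^-6)² / 9.30 × 10^-2 = 9.81 × 10^-11
pKa = -log(9.81 × 10^-11) = 10.01

pKa = 10.01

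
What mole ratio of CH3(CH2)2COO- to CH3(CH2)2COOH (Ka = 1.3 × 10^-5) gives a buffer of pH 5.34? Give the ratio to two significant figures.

pKa = -log(1.3 × 10^-5) = 4.886
pH = pKa + log(r) ⇒ log(r) = 5.34 − 4.886 = +0.454
r = [CH3(CH2)2COO-]/[CH3(CH2)2COOH] = 10^(+0.454) = 2.84

ratio = 2.8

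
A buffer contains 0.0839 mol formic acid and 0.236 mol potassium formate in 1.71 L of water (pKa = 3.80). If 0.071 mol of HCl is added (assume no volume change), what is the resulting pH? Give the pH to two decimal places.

pH = 3.83

After neutralization: n(HCOOH) = 0.155 mol, n(HCOO-) = 0.165 mol.
Henderson–Hasselbalch with mole ratio 0.165/0.155: pH = 3.80 + (+0.027)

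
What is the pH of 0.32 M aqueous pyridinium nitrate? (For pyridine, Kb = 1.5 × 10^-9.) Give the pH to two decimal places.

C5H5NH+ is the conjugate acid of the weak base C5H5N.
Ka = Kw/Kb = 1.0×10^-14 / 1.5 × 10^-9 = 6.67 × 10^-6
Ka = x²/(0.32 − x) = 6.67 × 10^-6
Neglecting x in the denominator: x = √(6.67 × 10^-6 × 0.32) = 1.46 × 10^-3 M
(x/C₀ = 0.46% < 5%, so the approximation holds.)
pH = −log[H+] = −log(1.46 × 10^-3) = 2.84

pH = 2.84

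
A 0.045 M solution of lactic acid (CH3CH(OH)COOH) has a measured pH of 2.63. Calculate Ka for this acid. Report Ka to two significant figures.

Ka = 1.3 × 10^-4

[H+] = 10^(-2.63) = 2.34 × 10^-3 M
At equilibrium [HA] = 0.045 − 2.34 × 10^-3 = 4.27 × 10^-2 M
Ka = [H+][A-]/[HA] = (2.34 × 10^-3)² / 4.27 × 10^-2 = 1.3 × 10^-4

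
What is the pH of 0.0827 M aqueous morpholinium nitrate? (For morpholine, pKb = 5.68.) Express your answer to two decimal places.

pH = 4.70

C4H8ONH2+ is the conjugate acid of the weak base C4H8ONH.
Kb = 10^(−5.68) = 2.09 × 10^-6
Ka = Kw/Kb = 1.0×10^-14 / 2.09 × 10^-6 = 4.78 × 10^-9
Let x = [H+] at equilibrium. Ka = x²/(0.0827 − x).
Since Ka ≪ C₀, x ≈ √(Ka·C₀) = 1.99 × 10^-5 M.
pH = −log[H+] = −log(1.99 × 10^-5) = 4.70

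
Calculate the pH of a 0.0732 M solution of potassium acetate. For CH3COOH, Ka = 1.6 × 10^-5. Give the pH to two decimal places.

pH = 8.83

CH3COO- is the conjugate base of the weak acid CH3COOH.
Kb = Kw/Ka = 1.0×10^-14 / 1.6 × 10^-5 = 6.25 × 10^-10
Kb = x²/(0.0732 − x) = 6.25 × 10^-10
Neglecting x in the denominator: x = √(6.25 × 10^-10 × 0.0732) = 6.76 × 10^-6 M
(x/C₀ = 0.0092% < 5%, so the approximation holds.)
pOH = −log(6.76 × 10^-6) = 5.17; pH = 14.00 − 5.17 = 8.83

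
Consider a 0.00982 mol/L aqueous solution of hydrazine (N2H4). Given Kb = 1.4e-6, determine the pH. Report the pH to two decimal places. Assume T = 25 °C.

pH = 10.07

N2H4 + H2O ⇌ N2H5+ + OH-
Kb = x²/(0.00982 − x) = 1.4 × 10^-6
Assume x ≪ 0.00982: x ≈ √(1.4 × 10^-6 × 0.00982) = 1.17 × 10^-4 M
Check: 1.2% ionized — well under 5%, approximation valid.
pOH = 3.93, so pH = 14.00 − pOH = 10.07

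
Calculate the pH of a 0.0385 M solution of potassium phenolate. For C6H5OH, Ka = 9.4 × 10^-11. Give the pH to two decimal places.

C6H5O- is the conjugate base of the weak acid C6H5OH.
Kb = Kw/Ka = 1.0×10^-14 / 9.4 × 10^-11 = 1.06 × 10^-4
Let x = [OH-] at equilibrium. Kb = x²/(0.0385 − x).
Here C₀/Kb ≈ 363, so the small-x approximation fails. Use the quadratic:
x = [−0.000106 + √(0.000106² + 1.63e-05)]/2 = 1.97 × 10^-3 M
pOH = −log(1.97 × 10^-3) = 2.71; pH = 14.00 − 2.71 = 11.29

pH = 11.29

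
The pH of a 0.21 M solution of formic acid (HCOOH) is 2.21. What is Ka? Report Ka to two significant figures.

[H+] = 10^(-2.21) = 6.17 × 10^-3 M
At equilibrium [HA] = 0.21 − 6.17 × 10^-3 = 2.04 × 10^-1 M
Ka = [H+][A-]/[HA] = (6.17 × 10^-3)² / 2.04 × 10^-1 = 1.9 × 10^-4

Ka = 1.9 × 10^-4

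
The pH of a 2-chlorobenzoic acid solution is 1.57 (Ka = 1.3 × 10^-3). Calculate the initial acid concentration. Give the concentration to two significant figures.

C₀ = 5.8 × 10^-1 M

[H+] = 10^(-1.57) = 2.69 × 10^-2 M = x
Ka = x²/(C₀ − x) ⇒ C₀ = x + x²/Ka
C₀ = 2.69 × 10^-2 + (2.69 × 10^-2)²/(1.3 × 10^-3) = 5.84 × 10^-1 M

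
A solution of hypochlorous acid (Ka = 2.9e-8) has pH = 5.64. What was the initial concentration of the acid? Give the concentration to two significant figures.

[H+] = 10^(-5.64) = 2.29 × 10^-6 M = x
Ka = x²/(C₀ − x) ⇒ C₀ = x + x²/Ka
C₀ = 2.29 × 10^-6 + (2.29 × 10^-6)²/(2.9 × 10^-8) = 1.83 × 10^-4 M

C₀ = 1.8 × 10^-4 M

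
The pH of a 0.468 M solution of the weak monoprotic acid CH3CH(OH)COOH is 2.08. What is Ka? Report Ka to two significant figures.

Ka = 1.5 × 10^-4

[H+] = 10^(-2.08) = 8.32 × 10^-3 M
At equilibrium [HA] = 0.468 − 8.32 × 10^-3 = 4.60 × 10^-1 M
Ka = [H+][A-]/[HA] = (8.32 × 10^-3)² / 4.60 × 10^-1 = 1.5 × 10^-4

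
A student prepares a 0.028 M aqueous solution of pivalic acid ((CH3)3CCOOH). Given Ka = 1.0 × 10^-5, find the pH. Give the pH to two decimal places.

pH = 3.28

(CH3)3CCOOH ⇌ (CH3)3CCOO- + H+
From the ICE table, Ka = x²/(0.028 − x) = 1.0 × 10^-5.
Neglecting x in the denominator: x = √(1.0 × 10^-5 × 0.028) = 5.29 × 10^-4 M
pH = −log[H+] = −log(5.29 × 10^-4) = 3.28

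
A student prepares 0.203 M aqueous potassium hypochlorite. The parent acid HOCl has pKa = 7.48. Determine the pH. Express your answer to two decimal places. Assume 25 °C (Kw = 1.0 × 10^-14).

OCl- is the conjugate base of the weak acid HOCl.
Ka = 10^(−7.48) = 3.31 × 10^-8
Kb = Kw/Ka = 1.0×10^-14 / 3.31 × 10^-8 = 3.02 × 10^-7
Let x = [OH-] at equilibrium. Kb = x²/(0.203 − x).
Neglecting x in the denominator: x = √(3.02 × 10^-7 × 0.203) = 2.48 × 10^-4 M
(x/C₀ = 0.12% < 5%, so the approximation holds.)
pOH = 3.61, so pH = 14.00 − pOH = 10.39

pH = 10.39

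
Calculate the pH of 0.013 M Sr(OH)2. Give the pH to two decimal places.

pH = 12.41

Sr(OH)2 is a strong base (each formula unit releases 2 OH-); [OH-] = 0.026 M.
pOH = -log(0.026) = 1.59
pH = 14.00 - 1.59 = 12.41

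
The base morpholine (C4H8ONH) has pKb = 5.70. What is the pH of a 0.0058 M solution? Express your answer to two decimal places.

C4H8ONH + H2O ⇌ C4H8ONH2+ + OH-
Kb = 10^(−5.70) = 2.00 × 10^-6
Kb = x²/(0.0058 − x) = 2.00 × 10^-6
Since Kb ≪ C₀, x ≈ √(Kb·C₀) = 1.08 × 10^-4 M.
Check: 1.9% ionized — well under 5%, approximation valid.
pOH = 3.97, so pH = 14.00 − pOH = 10.03

pH = 10.03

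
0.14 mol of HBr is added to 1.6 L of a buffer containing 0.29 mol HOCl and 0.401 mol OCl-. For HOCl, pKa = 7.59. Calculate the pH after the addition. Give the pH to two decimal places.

pH = 7.37

After neutralization: n(HOCl) = 0.43 mol, n(OCl-) = 0.261 mol.
pH = pKa + log([A⁻]/[HA]) = 7.59 + log(0.261/0.43) = 7.59 -0.217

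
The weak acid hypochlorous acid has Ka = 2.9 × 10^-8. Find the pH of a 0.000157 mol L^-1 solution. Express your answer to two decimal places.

pH = 5.67

HOCl ⇌ OCl- + H+
Ka = [H+]²/(0.000157 − [H+]) = 2.9 × 10^-8
Since Ka ≪ C₀, [H+] ≈ √(Ka·C₀) = 2.13 × 10^-6 M.
pH = −log[H+] = −log(2.13 × 10^-6) = 5.67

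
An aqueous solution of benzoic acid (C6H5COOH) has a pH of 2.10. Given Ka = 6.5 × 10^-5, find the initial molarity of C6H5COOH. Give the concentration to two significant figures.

C₀ = 9.8 × 10^-1 M

[H+] = 10^(-2.10) = 7.94 × 10^-3 M = x
Ka = x²/(C₀ − x) ⇒ C₀ = x + x²/Ka
C₀ = 7.94 × 10^-3 + (7.94 × 10^-3)²/(6.5 × 10^-5) = 9.78 × 10^-1 M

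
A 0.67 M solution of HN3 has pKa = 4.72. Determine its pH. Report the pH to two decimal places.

HN3 ⇌ N3- + H+
Ka = 10^(−4.72) = 1.91 × 10^-5
Ka = [H+]²/(0.67 − [H+]) = 1.91 × 10^-5
Neglecting [H+] in the denominator: [H+] = √(1.91 × 10^-5 × 0.67) = 3.58 × 10^-3 M
pH = −log(3.58 × 10^-3) = 2.45

pH = 2.45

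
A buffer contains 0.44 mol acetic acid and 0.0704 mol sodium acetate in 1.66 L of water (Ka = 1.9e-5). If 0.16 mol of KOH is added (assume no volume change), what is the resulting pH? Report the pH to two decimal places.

pH = 4.64

After neutralization: n(CH3COOH) = 0.28 mol, n(CH3COO-) = 0.23 mol.
pKa = −log(1.9 × 10^-5) = 4.721
pH = pKa + log(n_CH3COO-/n_CH3COOH) = 4.721 + log(0.23/0.28) = 4.721 + (-0.085)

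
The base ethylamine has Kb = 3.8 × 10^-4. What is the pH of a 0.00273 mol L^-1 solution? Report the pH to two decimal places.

C2H5NH2 + H2O ⇌ C2H5NH3+ + OH-
From the ICE table, Kb = [OH-]²/(0.00273 − [OH-]) = 3.8 × 10^-4.
Here C₀/Kb ≈ 7.18, so the small-[OH-] approximation fails. Use the quadratic:
[OH-] = (−Kb + √(Kb² + 4·Kb·C₀))/2 = 8.46 × 10^-4 M
pOH = −log(8.46 × 10^-4) = 3.07; pH = 14.00 − 3.07 = 10.93

pH = 10.93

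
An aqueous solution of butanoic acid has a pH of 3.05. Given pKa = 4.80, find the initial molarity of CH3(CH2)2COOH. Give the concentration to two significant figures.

[H+] = 10^(-3.05) = 8.91 × 10^-4 M = x
Ka = 10^(−4.80) = 1.58 × 10^-5
Ka = x²/(C₀ − x) ⇒ C₀ = x + x²/Ka
C₀ = 8.91 × 10^-4 + (8.91 × 10^-4)²/(1.58 × 10^-5) = 5.11 × 10^-2 M

C₀ = 5.1 × 10^-2 M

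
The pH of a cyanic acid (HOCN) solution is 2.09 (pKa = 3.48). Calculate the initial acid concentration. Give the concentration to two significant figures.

[H+] = 10^(-2.09) = 8.13 × 10^-3 M = x
Ka = 10^(−3.48) = 3.31 × 10^-4
Ka = x²/(C₀ − x) ⇒ C₀ = x + x²/Ka
C₀ = 8.13 × 10^-3 + (8.13 × 10^-3)²/(3.31 × 10^-4) = 2.08 × 10^-1 M

C₀ = 2.1 × 10^-1 M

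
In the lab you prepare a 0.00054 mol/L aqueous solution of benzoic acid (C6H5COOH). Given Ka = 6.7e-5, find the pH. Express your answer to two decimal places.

pH = 3.80

C6H5COOH ⇌ C6H5COO- + H+
From the ICE table, Ka = [H+]²/(0.00054 − [H+]) = 6.7 × 10^-5.
The 5% rule fails; solving [H+]² + Ka·[H+] − Ka·C₀ = 0 exactly:
[H+] = (−Ka + √(Ka² + 4·Ka·C₀))/2 = 1.60 × 10^-4 M
pH = −log(1.60 × 10^-4) = 3.80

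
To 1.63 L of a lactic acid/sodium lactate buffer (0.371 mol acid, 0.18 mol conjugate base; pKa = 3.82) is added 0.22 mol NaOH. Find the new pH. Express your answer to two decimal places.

pH = 4.24

After neutralization: n(CH3CH(OH)COOH) = 0.151 mol, n(CH3CH(OH)COO-) = 0.4 mol.
Henderson–Hasselbalch with mole ratio 0.4/0.151: pH = 3.82 + (+0.423)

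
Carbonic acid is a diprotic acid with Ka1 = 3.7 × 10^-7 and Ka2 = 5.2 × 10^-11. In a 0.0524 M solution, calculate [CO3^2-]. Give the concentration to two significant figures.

5.2 × 10^-11 M

First ionization gives [H+] ≈ [HCO3-] = 1.39 × 10^-4 M.
Second step: Ka2 = [H+][CO3^2-]/[HCO3-] ≈ [CO3^2-] (since [H+] ≈ [HCO3-]).
So [CO3^2-] ≈ Ka2.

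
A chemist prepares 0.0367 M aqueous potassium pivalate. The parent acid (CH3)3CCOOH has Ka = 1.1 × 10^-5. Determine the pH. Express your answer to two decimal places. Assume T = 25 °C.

(CH3)3CCOO- is the conjugate base of the weak acid (CH3)3CCOOH.
Kb = Kw/Ka = 1.0×10^-14 / 1.1 × 10^-5 = 9.09 × 10^-10
Let x = [OH-] at equilibrium. Kb = x²/(0.0367 − x).
Since Kb ≪ C₀, x ≈ √(Kb·C₀) = 5.78 × 10^-6 M.
(x/C₀ = 0.016% < 5%, so the approximation holds.)
pOH = −log(5.78 × 10^-6) = 5.24; pH = 14.00 − 5.24 = 8.76

pH = 8.76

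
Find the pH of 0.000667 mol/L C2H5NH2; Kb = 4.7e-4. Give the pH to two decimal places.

C2H5NH2 + H2O ⇌ C2H5NH3+ + OH-
Kb = x²/(0.000667 − x) = 4.7 × 10^-4
x is not negligible relative to C₀; solve x² + 0.00047·x − 3.13e-07 = 0.
x = [−0.00047 + √(0.00047² + 1.25e-06)]/2 = 3.72 × 10^-4 M
pOH = 3.43, so pH = 14.00 − pOH = 10.57

pH = 10.57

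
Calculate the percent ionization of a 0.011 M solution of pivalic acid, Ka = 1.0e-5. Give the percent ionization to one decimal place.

(CH3)3CCOOH ⇌ (CH3)3CCOO- + H+; let x = [H+] at equilibrium.
x ≈ √(Ka·C₀) = √(1.0 × 10^-5 × 0.011) = 3.32 × 10^-4 M
% ionization = x/C₀ × 100% = 3.32 × 10^-4/0.011 × 100% = 3.0%

3.0%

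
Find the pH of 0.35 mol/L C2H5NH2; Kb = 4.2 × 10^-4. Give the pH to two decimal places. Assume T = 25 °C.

pH = 12.08

C2H5NH2 + H2O ⇌ C2H5NH3+ + OH-
From the ICE table, Kb = [OH-]²/(0.35 − [OH-]) = 4.2 × 10^-4.
Neglecting [OH-] in the denominator: [OH-] = √(4.2 × 10^-4 × 0.35) = 1.21 × 10^-2 M
pOH = −log(1.21 × 10^-2) = 1.92; pH = 14.00 − 1.92 = 12.08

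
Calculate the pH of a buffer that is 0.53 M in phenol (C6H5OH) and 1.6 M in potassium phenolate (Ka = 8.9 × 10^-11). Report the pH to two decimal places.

pH = 10.53

pKa = −log(8.9 × 10^-11) = 10.051
Using pH = pKa + log([base]/[acid]) with [base]/[acid] = 1.6/0.53:
pH = 10.051 + (+0.480) = 10.53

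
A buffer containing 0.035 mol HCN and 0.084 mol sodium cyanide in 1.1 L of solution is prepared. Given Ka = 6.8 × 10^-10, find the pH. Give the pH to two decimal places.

pKa = −log(6.8 × 10^-10) = 9.167
Using pH = pKa + log([base]/[acid]) with [base]/[acid] = 0.084/0.035:
pH = 9.167 + (+0.380) = 9.55

pH = 9.55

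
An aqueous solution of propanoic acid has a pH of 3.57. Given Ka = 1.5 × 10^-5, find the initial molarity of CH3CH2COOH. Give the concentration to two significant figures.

C₀ = 5.1 × 10^-3 M

[H+] = 10^(-3.57) = 2.69 × 10^-4 M = x
Ka = x²/(C₀ − x) ⇒ C₀ = x + x²/Ka
C₀ = 2.69 × 10^-4 + (2.69 × 10^-4)²/(1.5 × 10^-5) = 5.09 × 10^-3 M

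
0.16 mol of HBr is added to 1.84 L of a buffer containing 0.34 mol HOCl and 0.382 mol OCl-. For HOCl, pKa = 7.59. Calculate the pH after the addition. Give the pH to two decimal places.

pH = 7.24

After neutralization: n(HOCl) = 0.5 mol, n(OCl-) = 0.222 mol.
pH = pKa + log(n_OCl-/n_HOCl) = 7.59 + log(0.222/0.5) = 7.59 + (-0.353)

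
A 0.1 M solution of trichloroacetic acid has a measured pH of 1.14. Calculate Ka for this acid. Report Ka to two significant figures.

[H+] = 10^(-1.14) = 7.24 × 10^-2 M
At equilibrium [HA] = 0.1 − 7.24 × 10^-2 = 2.76 × 10^-2 M
Ka = [H+][A-]/[HA] = (7.24 × 10^-2)² / 2.76 × 10^-2 = 1.9 × 10^-1

Ka = 1.9 × 10^-1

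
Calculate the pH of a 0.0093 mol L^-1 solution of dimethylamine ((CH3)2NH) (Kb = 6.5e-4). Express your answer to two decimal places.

(CH3)2NH + H2O ⇌ (CH3)2NH2+ + OH-
From the ICE table, Kb = [OH-]²/(0.0093 − [OH-]) = 6.5 × 10^-4.
[OH-] is not negligible relative to C₀; solve [OH-]² + 0.00065·[OH-] − 6.04e-06 = 0.
[OH-] = [−0.00065 + √(0.00065² + 2.42e-05)]/2 = 2.16 × 10^-3 M
pOH = 2.67, so pH = 14.00 − pOH = 11.33

pH = 11.33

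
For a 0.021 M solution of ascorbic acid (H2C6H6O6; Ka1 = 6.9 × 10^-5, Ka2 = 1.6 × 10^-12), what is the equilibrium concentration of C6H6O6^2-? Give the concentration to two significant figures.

First ionization gives [H+] ≈ [HC6H6O6-] = 1.17 × 10^-3 M.
Second step: Ka2 = [H+][C6H6O6^2-]/[HC6H6O6-] ≈ [C6H6O6^2-] (since [H+] ≈ [HC6H6O6-]).
So [C6H6O6^2-] ≈ Ka2.

1.6 × 10^-12 M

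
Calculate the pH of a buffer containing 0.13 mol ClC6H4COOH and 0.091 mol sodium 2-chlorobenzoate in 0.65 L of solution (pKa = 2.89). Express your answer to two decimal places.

Henderson–Hasselbalch: pH = pKa + log([ClC6H4COO-]/[ClC6H4COOH]) = 2.89 + log(0.091/0.13)
pH = 2.89 + (-0.155) = 2.74

pH = 2.74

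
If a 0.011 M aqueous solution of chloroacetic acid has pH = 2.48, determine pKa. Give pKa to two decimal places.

pKa = 2.85

[H+] = 10^(-2.48) = 3.31 × 10^-3 M
At equilibrium [HA] = 0.011 − 3.31 × 10^-3 = 7.69 × 10^-3 M
Ka = [H+][A-]/[HA] = (3.31 × 10^-3)² / 7.69 × 10^-3 = 1.42 × 10^-3
pKa = -log(1.42 × 10^-3) = 2.85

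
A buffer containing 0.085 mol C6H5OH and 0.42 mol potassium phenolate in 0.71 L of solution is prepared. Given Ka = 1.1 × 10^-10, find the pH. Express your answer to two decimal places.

pH = 10.65

pKa = −log(1.1 × 10^-10) = 9.959
Henderson–Hasselbalch: pH = pKa + log([C6H5O-]/[C6H5OH]) = 9.959 + log(0.42/0.085)
pH = 9.959 + (+0.694) = 10.65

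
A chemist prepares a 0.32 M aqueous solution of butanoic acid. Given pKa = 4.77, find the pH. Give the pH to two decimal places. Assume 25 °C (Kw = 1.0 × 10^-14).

pH = 2.63

CH3(CH2)2COOH ⇌ CH3(CH2)2COO- + H+
Ka = 10^(−4.77) = 1.70 × 10^-5
From the ICE table, Ka = x²/(0.32 − x) = 1.70 × 10^-5.
Neglecting x in the denominator: x = √(1.70 × 10^-5 × 0.32) = 2.33 × 10^-3 M
pH = −log(2.33 × 10^-3) = 2.63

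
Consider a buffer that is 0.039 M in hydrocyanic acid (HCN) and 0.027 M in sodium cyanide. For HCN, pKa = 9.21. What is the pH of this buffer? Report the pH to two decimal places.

Using pH = pKa + log([base]/[acid]) with [base]/[acid] = 0.027/0.039:
pH = 9.21 + (-0.160) = 9.05

pH = 9.05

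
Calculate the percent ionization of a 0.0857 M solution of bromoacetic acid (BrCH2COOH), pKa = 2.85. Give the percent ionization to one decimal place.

BrCH2COOH ⇌ BrCH2COO- + H+; let x = [H+] at equilibrium.
Ka = 10^(−2.85) = 1.41 × 10^-3
Solve x² + 0.00141x − 0.000121 = 0 → x = 1.03 × 10^-2 M
% ionization = x/C₀ × 100% = 1.03 × 10^-2/0.0857 × 100% = 12.0%

12.0%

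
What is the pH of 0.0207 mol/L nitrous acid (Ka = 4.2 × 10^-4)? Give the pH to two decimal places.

pH = 2.56

HNO2 ⇌ NO2- + H+
From the ICE table, Ka = [H+]²/(0.0207 − [H+]) = 4.2 × 10^-4.
[H+] is not negligible relative to C₀; solve [H+]² + 0.00042·[H+] − 8.69e-06 = 0.
[H+] = (−Ka + √(Ka² + 4·Ka·C₀))/2 = 2.75 × 10^-3 M
pH = −log(2.75 × 10^-3) = 2.56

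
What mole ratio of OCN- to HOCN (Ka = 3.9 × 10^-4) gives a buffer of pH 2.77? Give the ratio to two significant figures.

ratio = 0.23

pKa = -log(3.9 × 10^-4) = 3.409
pH = pKa + log(r) ⇒ log(r) = 2.77 − 3.409 = -0.639
r = [OCN-]/[HOCN] = 10^(-0.639) = 0.23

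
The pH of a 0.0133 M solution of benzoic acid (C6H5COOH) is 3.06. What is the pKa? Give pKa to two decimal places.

[H+] = 10^(-3.06) = 8.71 × 10^-4 M
At equilibrium [HA] = 0.0133 − 8.71 × 10^-4 = 1.24 × 10^-2 M
Ka = [H+][A-]/[HA] = (8.71 × 10^-4)² / 1.24 × 10^-2 = 6.12 × 10^-5
pKa = -log(6.12 × 10^-5) = 4.21

pKa = 4.21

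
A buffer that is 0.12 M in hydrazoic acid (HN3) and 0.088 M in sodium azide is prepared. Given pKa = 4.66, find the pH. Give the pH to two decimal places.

Using pH = pKa + log([base]/[acid]) with [base]/[acid] = 0.088/0.12:
pH = 4.66 + (-0.135) = 4.53

pH = 4.53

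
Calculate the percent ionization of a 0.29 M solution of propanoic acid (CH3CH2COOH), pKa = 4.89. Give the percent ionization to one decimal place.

CH3CH2COOH ⇌ CH3CH2COO- + H+; let x = [H+] at equilibrium.
Ka = 10^(−4.89) = 1.29 × 10^-5
x ≈ √(Ka·C₀) = √(1.29 × 10^-5 × 0.29) = 1.93 × 10^-3 M
% ionization = x/C₀ × 100% = 1.93 × 10^-3/0.29 × 100% = 0.7%

0.7%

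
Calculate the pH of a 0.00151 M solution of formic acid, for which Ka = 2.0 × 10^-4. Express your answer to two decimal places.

pH = 3.34

HCOOH ⇌ HCOO- + H+
From the ICE table, Ka = [H+]²/(0.00151 − [H+]) = 2.0 × 10^-4.
Here C₀/Ka ≈ 7.55, so the small-[H+] approximation fails. Use the quadratic:
[H+] = (−Ka + √(Ka² + 4·Ka·C₀))/2 = 4.59 × 10^-4 M
pH = −log[H+] = −log(4.59 × 10^-4) = 3.34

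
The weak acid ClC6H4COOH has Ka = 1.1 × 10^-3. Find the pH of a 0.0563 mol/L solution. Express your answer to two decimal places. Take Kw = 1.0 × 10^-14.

pH = 2.13

ClC6H4COOH ⇌ ClC6H4COO- + H+
Ka = [H+]²/(0.0563 − [H+]) = 1.1 × 10^-3
[H+] is not negligible relative to C₀; solve [H+]² + 0.0011·[H+] − 6.19e-05 = 0.
[H+] = (−Ka + √(Ka² + 4·Ka·C₀))/2 = 7.34 × 10^-3 M
pH = −log[H+] = −log(7.34 × 10^-3) = 2.13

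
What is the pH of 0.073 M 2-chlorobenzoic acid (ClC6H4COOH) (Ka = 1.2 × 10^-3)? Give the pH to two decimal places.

ClC6H4COOH ⇌ ClC6H4COO- + H+
Ka = x²/(0.073 − x) = 1.2 × 10^-3
x is not negligible relative to C₀; solve x² + 0.0012·x − 8.76e-05 = 0.
x = [−0.0012 + √(0.0012² + 0.00035)]/2 = 8.78 × 10^-3 M
pH = −log[H+] = −log(8.78 × 10^-3) = 2.06

pH = 2.06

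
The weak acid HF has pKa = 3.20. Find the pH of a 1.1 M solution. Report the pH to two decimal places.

HF ⇌ F- + H+
Ka = 10^(−3.20) = 6.31 × 10^-4
Let x = [H+] at equilibrium. Ka = x²/(1.1 − x).
Neglecting x in the denominator: x = √(6.31 × 10^-4 × 1.1) = 2.63 × 10^-2 M
pH = −log(2.63 × 10^-2) = 1.58

pH = 1.58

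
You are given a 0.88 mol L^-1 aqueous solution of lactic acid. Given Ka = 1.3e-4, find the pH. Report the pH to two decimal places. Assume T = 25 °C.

CH3CH(OH)COOH ⇌ CH3CH(OH)COO- + H+
Ka = [H+]²/(0.88 − [H+]) = 1.3 × 10^-4
Neglecting [H+] in the denominator: [H+] = √(1.3 × 10^-4 × 0.88) = 1.07 × 10^-2 M
pH = −log(1.07 × 10^-2) = 1.97

pH = 1.97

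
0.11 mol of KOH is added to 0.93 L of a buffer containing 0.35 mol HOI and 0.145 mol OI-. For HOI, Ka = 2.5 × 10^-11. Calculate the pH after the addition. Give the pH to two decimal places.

OH- converts HOI to OI-: HOI → 0.24 mol, OI- → 0.255 mol.
pKa = −log(2.5 × 10^-11) = 10.602
pH = pKa + log([A⁻]/[HA]) = 10.602 + log(0.255/0.24) = 10.602 +0.026

pH = 10.63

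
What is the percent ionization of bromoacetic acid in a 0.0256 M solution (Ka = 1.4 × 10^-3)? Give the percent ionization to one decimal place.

BrCH2COOH ⇌ BrCH2COO- + H+; let x = [H+] at equilibrium.
Ka = x²/(C₀ − x); solving the quadratic gives x = 5.33 × 10^-3 M.
% ionization = x/C₀ × 100% = 5.33 × 10^-3/0.0256 × 100% = 20.8%

20.8%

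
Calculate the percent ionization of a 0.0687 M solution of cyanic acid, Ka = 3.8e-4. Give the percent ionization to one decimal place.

7.2%

HOCN ⇌ OCN- + H+; let x = [H+] at equilibrium.
Solve x² + 0.00038x − 2.61e-05 = 0 → x = 4.92 × 10^-3 M
Fraction ionized = 4.92 × 10^-3 / 0.0687 = 0.0716 → 7.2%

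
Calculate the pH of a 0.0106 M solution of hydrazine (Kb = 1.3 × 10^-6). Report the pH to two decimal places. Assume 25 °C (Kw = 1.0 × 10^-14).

pH = 10.07

N2H4 + H2O ⇌ N2H5+ + OH-
From the ICE table, Kb = x²/(0.0106 − x) = 1.3 × 10^-6.
Assume x ≪ 0.0106: x ≈ √(1.3 × 10^-6 × 0.0106) = 1.17 × 10^-4 M
pOH = 3.93, so pH = 14.00 − pOH = 10.07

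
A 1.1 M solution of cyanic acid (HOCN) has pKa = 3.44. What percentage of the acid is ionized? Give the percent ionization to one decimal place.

1.8%

HOCN ⇌ OCN- + H+; let x = [H+] at equilibrium.
Ka = 10^(−3.44) = 3.63 × 10^-4
x ≈ √(Ka·C₀) = √(3.63 × 10^-4 × 1.1) = 2.00 × 10^-2 M
% ionization = x/C₀ × 100% = 2.00 × 10^-2/1.1 × 100% = 1.8%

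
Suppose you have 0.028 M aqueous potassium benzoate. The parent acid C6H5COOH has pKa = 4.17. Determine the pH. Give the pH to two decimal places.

C6H5COO- is the conjugate base of the weak acid C6H5COOH.
Ka = 10^(−4.17) = 6.76 × 10^-5
Kb = Kw/Ka = 1.0×10^-14 / 6.76 × 10^-5 = 1.48 × 10^-10
From the ICE table, Kb = [OH-]²/(0.028 − [OH-]) = 1.48 × 10^-10.
Neglecting [OH-] in the denominator: [OH-] = √(1.48 × 10^-10 × 0.028) = 2.04 × 10^-6 M
pOH = −log(2.04 × 10^-6) = 5.69; pH = 14.00 − 5.69 = 8.31

pH = 8.31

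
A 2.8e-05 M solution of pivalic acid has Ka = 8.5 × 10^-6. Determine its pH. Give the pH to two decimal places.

pH = 4.93

(CH3)3CCOOH ⇌ (CH3)3CCOO- + H+
From the ICE table, Ka = [H+]²/(2.8e-05 − [H+]) = 8.5 × 10^-6.
The 5% rule fails; solving [H+]² + Ka·[H+] − Ka·C₀ = 0 exactly:
[H+] = [−8.5e-06 + √(8.5e-06² + 9.52e-10)]/2 = 1.18 × 10^-5 M
pH = −log(1.18 × 10^-5) = 4.93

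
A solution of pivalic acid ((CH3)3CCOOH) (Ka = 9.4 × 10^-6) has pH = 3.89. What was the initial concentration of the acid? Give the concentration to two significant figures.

C₀ = 1.9 × 10^-3 M

[H+] = 10^(-3.89) = 1.29 × 10^-4 M = x
Ka = x²/(C₀ − x) ⇒ C₀ = x + x²/Ka
C₀ = 1.29 × 10^-4 + (1.29 × 10^-4)²/(9.4 × 10^-6) = 1.90 × 10^-3 M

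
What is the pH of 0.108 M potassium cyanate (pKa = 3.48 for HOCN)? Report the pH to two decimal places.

OCN- is the conjugate base of the weak acid HOCN.
Ka = 10^(−3.48) = 3.31 × 10^-4
Kb = Kw/Ka = 1.0×10^-14 / 3.31 × 10^-4 = 3.02 × 10^-11
From the ICE table, Kb = [OH-]²/(0.108 − [OH-]) = 3.02 × 10^-11.
Since Kb ≪ C₀, [OH-] ≈ √(Kb·C₀) = 1.81 × 10^-6 M.
Check: 0.0017% ionized — well under 5%, approximation valid.
pOH = 5.74, so pH = 14.00 − pOH = 8.26

pH = 8.26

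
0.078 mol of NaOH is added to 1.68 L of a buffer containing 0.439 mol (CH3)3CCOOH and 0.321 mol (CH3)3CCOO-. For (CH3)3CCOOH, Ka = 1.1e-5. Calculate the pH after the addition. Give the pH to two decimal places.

pH = 5.00

OH- converts (CH3)3CCOOH to (CH3)3CCOO-: (CH3)3CCOOH → 0.361 mol, (CH3)3CCOO- → 0.399 mol.
pKa = −log(1.1 × 10^-5) = 4.959
pH = pKa + log(n_(CH3)3CCOO-/n_(CH3)3CCOOH) = 4.959 + log(0.399/0.361) = 4.959 + (+0.043)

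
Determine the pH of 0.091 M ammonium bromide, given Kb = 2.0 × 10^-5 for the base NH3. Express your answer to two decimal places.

pH = 5.17

NH4+ is the conjugate acid of the weak base NH3.
Ka = Kw/Kb = 1.0×10^-14 / 2.0 × 10^-5 = 5.00 × 10^-10
From the ICE table, Ka = [H+]²/(0.091 − [H+]) = 5.00 × 10^-10.
Assume [H+] ≪ 0.091: [H+] ≈ √(5.00 × 10^-10 × 0.091) = 6.75 × 10^-6 M
([H+]/C₀ = 0.0074% < 5%, so the approximation holds.)
pH = −log(6.75 × 10^-6) = 5.17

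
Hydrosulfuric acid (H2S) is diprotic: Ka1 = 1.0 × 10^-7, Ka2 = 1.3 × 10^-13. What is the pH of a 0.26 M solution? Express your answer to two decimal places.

pH = 3.79

Ka1 ≫ Ka2, so treat the first dissociation as the only significant source of H+.
Ka1 = x²/(0.26 − x) = 1.0 × 10^-7
x ≈ √(1.0 × 10^-7 × 0.26) = 1.61 × 10^-4 M
pH = −log(1.61 × 10^-4) = 3.79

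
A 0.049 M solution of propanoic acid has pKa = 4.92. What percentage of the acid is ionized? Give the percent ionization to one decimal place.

1.6%

CH3CH2COOH ⇌ CH3CH2COO- + H+; let x = [H+] at equilibrium.
Ka = 10^(−4.92) = 1.20 × 10^-5
x ≈ √(Ka·C₀) = √(1.20 × 10^-5 × 0.049) = 7.67 × 10^-4 M
Fraction ionized = 7.67 × 10^-4 / 0.049 = 0.0157 → 1.6%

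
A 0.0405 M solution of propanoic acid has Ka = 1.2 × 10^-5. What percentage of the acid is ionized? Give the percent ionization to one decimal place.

1.7%

CH3CH2COOH ⇌ CH3CH2COO- + H+; let x = [H+] at equilibrium.
x ≈ √(Ka·C₀) = √(1.2 × 10^-5 × 0.0405) = 6.97 × 10^-4 M
% ionization = x/C₀ × 100% = 6.97 × 10^-4/0.0405 × 100% = 1.7%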